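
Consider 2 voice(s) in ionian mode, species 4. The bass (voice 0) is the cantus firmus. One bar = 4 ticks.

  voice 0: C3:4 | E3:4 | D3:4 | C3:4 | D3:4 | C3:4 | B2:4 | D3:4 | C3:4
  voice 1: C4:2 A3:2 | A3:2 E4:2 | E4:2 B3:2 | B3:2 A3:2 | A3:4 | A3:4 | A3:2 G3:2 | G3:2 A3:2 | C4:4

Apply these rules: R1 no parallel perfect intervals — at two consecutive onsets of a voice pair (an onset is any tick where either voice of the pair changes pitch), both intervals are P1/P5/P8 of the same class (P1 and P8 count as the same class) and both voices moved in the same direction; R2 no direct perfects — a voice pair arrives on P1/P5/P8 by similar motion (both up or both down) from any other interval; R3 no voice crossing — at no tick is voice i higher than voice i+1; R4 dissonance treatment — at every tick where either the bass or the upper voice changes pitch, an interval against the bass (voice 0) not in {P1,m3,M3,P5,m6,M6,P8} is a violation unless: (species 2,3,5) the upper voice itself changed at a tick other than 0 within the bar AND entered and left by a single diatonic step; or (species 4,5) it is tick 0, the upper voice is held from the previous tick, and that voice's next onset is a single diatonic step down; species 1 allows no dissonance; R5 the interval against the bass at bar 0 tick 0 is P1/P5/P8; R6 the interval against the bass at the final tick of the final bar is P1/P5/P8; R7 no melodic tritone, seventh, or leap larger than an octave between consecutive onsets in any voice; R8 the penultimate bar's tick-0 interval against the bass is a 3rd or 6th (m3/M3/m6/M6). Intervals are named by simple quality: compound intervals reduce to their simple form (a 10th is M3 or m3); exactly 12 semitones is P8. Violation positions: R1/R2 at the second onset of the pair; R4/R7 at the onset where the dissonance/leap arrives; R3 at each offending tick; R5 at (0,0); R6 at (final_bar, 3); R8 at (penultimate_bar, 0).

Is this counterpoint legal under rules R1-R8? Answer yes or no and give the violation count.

No (4 violations)

bar 0: v0=C3 v1=C4 (P8)
bar 1: v0=E3 v1=A3 (P4)
bar 2: v0=D3 v1=E4 (M2)
bar 3: v0=C3 v1=B3 (M7)
bar 4: v0=D3 v1=A3 (P5)
bar 5: v0=C3 v1=A3 (M6)
bar 6: v0=B2 v1=A3 (m7)
bar 7: v0=D3 v1=G3 (P4)
bar 8: v0=C3 v1=C4 (P8)
  R4 @ bar1.0: E3/A3 P4 untreated
  R4 @ bar2.0: D3/E4 M2 untreated
  R4 @ bar7.0: D3/G3 P4 untreated
  R8 @ bar7.0: penult P4 not 3rd/6th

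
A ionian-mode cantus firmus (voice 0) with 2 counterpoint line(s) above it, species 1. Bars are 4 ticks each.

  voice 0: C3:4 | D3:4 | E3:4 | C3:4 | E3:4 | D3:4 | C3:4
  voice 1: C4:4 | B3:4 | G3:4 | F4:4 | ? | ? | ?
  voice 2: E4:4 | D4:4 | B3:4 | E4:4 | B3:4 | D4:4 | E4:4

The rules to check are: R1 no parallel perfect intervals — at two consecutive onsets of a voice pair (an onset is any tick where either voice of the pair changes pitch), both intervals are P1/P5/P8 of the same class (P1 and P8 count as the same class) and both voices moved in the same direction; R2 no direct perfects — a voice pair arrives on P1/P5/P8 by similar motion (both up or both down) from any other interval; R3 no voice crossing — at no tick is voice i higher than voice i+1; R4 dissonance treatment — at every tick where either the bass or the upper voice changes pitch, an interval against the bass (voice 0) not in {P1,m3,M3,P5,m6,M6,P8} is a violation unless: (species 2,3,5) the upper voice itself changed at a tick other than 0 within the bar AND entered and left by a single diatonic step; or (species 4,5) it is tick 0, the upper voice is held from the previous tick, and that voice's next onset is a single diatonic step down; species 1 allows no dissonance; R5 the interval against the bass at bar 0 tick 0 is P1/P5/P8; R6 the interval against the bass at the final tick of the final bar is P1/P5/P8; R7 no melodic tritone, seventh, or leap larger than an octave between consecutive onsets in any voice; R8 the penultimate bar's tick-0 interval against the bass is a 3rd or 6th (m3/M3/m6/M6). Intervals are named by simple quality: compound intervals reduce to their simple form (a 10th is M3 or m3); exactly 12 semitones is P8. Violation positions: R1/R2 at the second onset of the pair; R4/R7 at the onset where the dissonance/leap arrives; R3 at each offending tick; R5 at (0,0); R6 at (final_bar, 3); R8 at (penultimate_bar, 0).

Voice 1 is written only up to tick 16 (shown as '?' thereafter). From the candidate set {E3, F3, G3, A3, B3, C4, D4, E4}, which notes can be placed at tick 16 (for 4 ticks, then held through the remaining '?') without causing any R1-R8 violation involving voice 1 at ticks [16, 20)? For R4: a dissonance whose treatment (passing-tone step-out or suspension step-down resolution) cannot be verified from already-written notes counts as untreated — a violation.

E3: violates R2,R7
F3: violates R4
G3: violates R7
A3: violates R4
B3: violates R2,R7
C4: violates R3
D4: violates R3,R4
E4: violates R3

{}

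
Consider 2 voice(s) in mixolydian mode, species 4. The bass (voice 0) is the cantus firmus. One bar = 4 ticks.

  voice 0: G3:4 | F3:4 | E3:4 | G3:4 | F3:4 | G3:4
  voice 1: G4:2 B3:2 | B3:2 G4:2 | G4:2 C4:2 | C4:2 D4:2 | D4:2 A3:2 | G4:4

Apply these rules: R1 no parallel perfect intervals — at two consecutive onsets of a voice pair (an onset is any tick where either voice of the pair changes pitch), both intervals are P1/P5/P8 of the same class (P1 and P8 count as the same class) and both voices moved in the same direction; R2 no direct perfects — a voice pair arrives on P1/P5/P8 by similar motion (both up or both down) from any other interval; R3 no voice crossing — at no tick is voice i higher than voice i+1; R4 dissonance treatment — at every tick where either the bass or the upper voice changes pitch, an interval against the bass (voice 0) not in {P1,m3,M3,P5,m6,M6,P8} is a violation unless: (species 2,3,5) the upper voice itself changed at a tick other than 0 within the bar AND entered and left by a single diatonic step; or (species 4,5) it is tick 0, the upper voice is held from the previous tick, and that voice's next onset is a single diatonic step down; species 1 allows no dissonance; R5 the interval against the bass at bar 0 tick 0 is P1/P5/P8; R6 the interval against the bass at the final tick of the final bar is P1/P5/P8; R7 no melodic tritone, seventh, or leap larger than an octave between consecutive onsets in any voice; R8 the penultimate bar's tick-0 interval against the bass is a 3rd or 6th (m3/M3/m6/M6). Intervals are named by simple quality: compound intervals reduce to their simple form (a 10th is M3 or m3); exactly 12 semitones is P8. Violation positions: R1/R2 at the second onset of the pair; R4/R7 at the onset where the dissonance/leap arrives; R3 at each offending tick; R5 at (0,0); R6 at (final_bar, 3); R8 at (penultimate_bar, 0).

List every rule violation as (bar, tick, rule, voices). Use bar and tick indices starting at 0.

(1, 0, R4, (0, 1))
(1, 2, R4, (0, 1))
(3, 0, R4, (0, 1))
(5, 0, R2, (0, 1))
(5, 0, R7, (1,))

bar 0: v0=G3 v1=G4 downbeat P8
bar 1: v0=F3 v1=B3 downbeat TT
bar 2: v0=E3 v1=G4 downbeat m3
bar 3: v0=G3 v1=C4 downbeat P4
bar 4: v0=F3 v1=D4 downbeat M6
bar 5: v0=G3 v1=G4 downbeat P8
  -> R4 @ bar 1 tick 0 v(0, 1): F3/B3 TT untreated
  -> R4 @ bar 1 tick 2 v(0, 1): F3/G4 M2 untreated
  -> R4 @ bar 3 tick 0 v(0, 1): G3/C4 P4 untreated
  -> R2 @ bar 5 tick 0 v(0, 1): F3/A3 M3 -> G3/G4 P8 similar
  -> R7 @ bar 5 tick 0 v(1,): A3->G4 leap 10st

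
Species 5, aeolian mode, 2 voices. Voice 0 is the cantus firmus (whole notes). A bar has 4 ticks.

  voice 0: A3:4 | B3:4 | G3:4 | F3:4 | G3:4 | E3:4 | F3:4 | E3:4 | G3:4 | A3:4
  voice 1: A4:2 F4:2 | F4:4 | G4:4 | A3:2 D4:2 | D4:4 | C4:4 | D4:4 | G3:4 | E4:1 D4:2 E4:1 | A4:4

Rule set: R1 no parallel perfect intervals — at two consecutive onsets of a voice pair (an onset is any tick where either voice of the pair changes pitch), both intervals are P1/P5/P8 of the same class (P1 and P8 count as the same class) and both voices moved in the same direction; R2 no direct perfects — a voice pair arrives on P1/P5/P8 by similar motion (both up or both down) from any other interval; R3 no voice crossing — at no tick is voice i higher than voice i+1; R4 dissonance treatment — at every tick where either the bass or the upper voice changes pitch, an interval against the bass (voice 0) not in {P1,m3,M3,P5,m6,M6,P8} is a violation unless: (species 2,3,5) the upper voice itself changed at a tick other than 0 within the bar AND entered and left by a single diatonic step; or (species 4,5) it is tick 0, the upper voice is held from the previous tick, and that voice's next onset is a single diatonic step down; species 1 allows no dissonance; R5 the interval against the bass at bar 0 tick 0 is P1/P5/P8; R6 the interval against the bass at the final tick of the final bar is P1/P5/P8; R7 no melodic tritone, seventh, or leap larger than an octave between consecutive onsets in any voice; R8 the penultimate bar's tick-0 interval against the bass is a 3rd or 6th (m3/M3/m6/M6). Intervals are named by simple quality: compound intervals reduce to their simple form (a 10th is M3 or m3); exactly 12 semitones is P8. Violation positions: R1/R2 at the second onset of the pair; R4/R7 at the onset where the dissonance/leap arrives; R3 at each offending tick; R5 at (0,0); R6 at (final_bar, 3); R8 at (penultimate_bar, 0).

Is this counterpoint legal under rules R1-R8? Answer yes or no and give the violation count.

No (3 violations)

bar 0: v0=A3 v1=A4 (P8)
bar 1: v0=B3 v1=F4 (TT)
bar 2: v0=G3 v1=G4 (P8)
bar 3: v0=F3 v1=A3 (M3)
bar 4: v0=G3 v1=D4 (P5)
bar 5: v0=E3 v1=C4 (m6)
bar 6: v0=F3 v1=D4 (M6)
bar 7: v0=E3 v1=G3 (m3)
bar 8: v0=G3 v1=E4 (M6)
bar 9: v0=A3 v1=A4 (P8)
  R4 @ bar1.0: B3/F4 TT untreated
  R7 @ bar3.0: G4->A3 leap 10st
  R2 @ bar9.0: G3/E4 M6 -> A3/A4 P8 similar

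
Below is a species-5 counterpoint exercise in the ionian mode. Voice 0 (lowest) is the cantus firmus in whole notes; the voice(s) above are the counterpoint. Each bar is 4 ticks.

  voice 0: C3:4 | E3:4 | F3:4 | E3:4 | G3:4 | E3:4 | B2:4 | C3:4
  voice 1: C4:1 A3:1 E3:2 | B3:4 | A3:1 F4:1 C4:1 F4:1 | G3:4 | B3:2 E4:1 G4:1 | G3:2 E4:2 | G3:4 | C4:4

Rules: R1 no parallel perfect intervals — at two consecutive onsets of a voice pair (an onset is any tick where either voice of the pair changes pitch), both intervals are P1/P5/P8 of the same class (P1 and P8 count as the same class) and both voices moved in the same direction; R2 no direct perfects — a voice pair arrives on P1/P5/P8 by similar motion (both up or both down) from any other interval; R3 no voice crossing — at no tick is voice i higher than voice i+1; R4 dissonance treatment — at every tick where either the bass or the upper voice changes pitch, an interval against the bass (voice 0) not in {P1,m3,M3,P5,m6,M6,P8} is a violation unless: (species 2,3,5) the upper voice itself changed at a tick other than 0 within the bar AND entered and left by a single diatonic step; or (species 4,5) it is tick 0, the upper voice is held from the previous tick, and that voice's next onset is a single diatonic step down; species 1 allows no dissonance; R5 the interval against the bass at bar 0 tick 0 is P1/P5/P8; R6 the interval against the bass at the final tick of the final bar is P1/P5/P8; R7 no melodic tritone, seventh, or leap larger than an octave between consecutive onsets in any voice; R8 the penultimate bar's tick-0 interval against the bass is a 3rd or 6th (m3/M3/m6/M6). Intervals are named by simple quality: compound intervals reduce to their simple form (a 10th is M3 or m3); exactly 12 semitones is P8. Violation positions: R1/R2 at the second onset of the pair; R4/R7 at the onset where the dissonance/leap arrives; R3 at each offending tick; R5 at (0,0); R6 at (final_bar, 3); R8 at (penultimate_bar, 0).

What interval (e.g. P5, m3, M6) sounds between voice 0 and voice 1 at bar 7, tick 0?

voice 0=C3 voice 1=C4 -> P8

P8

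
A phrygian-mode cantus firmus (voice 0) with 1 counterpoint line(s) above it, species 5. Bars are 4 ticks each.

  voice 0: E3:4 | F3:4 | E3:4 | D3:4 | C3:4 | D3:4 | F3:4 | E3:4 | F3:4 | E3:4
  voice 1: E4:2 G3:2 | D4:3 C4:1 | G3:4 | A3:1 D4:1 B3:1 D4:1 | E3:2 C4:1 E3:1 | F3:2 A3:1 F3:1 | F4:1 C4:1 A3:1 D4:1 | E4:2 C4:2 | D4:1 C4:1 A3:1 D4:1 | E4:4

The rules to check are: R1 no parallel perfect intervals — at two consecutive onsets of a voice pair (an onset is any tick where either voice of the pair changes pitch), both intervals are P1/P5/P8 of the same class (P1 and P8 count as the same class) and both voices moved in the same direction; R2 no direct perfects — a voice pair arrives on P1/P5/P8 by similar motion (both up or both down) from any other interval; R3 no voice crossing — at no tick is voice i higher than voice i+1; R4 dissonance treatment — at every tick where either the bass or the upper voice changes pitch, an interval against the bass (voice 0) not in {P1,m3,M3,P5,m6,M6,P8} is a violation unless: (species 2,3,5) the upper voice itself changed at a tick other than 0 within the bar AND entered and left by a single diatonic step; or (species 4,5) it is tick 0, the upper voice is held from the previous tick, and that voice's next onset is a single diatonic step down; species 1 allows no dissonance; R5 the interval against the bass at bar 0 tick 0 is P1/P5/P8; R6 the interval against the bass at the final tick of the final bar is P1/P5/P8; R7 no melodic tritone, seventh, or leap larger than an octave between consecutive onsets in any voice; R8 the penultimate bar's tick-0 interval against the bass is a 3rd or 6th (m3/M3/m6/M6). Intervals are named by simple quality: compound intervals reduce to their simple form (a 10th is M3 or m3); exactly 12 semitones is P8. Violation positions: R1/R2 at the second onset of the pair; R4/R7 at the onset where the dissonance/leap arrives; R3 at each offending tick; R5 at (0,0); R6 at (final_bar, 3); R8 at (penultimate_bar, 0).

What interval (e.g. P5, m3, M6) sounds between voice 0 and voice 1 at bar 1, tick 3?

voice 0=F3 voice 1=C4 -> P5

P5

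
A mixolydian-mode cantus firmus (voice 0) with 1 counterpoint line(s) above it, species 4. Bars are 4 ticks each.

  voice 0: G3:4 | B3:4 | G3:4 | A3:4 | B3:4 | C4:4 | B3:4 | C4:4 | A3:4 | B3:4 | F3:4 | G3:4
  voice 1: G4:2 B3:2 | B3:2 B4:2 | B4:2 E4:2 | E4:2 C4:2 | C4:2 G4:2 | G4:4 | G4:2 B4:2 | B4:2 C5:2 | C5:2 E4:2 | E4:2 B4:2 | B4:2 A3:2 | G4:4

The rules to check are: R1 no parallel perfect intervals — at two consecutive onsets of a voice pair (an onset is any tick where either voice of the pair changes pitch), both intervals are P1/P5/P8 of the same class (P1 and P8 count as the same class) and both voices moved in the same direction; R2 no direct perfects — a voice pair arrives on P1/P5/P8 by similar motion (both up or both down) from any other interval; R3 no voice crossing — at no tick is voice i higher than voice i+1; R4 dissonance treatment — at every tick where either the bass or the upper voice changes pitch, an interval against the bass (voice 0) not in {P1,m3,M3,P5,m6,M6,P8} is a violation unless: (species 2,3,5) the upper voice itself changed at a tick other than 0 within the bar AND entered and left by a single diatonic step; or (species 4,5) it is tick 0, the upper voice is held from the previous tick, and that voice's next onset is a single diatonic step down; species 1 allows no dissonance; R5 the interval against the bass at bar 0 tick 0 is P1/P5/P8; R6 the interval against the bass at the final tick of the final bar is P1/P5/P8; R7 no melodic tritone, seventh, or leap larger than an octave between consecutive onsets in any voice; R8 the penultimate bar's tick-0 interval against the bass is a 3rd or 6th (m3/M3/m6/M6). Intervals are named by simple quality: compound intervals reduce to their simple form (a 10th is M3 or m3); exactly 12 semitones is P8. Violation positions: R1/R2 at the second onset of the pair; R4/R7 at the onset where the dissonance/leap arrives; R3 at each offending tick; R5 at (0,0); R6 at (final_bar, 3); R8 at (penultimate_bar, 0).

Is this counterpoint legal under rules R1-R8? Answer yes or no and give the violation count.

No (9 violations)

bar 0: v0=G3 v1=G4 (P8)
bar 1: v0=B3 v1=B3 (P1)
bar 2: v0=G3 v1=B4 (M3)
bar 3: v0=A3 v1=E4 (P5)
bar 4: v0=B3 v1=C4 (m2)
bar 5: v0=C4 v1=G4 (P5)
bar 6: v0=B3 v1=G4 (m6)
bar 7: v0=C4 v1=B4 (M7)
bar 8: v0=A3 v1=C5 (m3)
bar 9: v0=B3 v1=E4 (P4)
bar 10: v0=F3 v1=B4 (TT)
bar 11: v0=G3 v1=G4 (P8)
  R4 @ bar4.0: B3/C4 m2 untreated
  R4 @ bar7.0: C4/B4 M7 untreated
  R4 @ bar9.0: B3/E4 P4 untreated
  R4 @ bar10.0: F3/B4 TT untreated
  R7 @ bar10.0: B3->F3 leap 6st
  R8 @ bar10.0: penult TT not 3rd/6th
  R7 @ bar10.2: B4->A3 leap 14st
  R2 @ bar11.0: F3/A3 M3 -> G3/G4 P8 similar
  R7 @ bar11.0: A3->G4 leap 10st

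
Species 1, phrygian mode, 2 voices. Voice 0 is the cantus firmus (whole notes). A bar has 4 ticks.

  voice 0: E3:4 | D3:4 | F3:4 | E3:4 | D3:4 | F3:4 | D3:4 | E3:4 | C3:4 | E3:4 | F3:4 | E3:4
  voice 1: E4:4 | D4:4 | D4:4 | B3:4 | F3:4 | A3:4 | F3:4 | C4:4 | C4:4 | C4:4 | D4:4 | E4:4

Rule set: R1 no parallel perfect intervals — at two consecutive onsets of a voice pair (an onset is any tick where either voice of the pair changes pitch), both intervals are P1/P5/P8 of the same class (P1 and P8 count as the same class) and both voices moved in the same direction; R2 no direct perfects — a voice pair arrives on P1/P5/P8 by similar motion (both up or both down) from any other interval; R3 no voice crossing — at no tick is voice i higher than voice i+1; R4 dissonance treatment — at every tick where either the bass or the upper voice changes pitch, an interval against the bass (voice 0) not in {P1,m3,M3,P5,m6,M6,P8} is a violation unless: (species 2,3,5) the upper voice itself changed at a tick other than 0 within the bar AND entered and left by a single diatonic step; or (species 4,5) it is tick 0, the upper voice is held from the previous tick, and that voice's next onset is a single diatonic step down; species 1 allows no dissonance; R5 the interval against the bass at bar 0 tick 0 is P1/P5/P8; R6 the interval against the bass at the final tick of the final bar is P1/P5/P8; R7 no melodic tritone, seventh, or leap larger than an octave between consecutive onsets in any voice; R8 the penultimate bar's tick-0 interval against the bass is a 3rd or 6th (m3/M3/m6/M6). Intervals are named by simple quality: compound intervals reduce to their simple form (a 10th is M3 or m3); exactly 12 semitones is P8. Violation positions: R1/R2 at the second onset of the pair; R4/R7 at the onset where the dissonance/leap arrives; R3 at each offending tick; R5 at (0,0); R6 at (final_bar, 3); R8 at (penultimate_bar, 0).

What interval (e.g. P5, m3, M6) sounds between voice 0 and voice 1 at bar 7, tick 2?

voice 0=E3 voice 1=C4 -> m6

m6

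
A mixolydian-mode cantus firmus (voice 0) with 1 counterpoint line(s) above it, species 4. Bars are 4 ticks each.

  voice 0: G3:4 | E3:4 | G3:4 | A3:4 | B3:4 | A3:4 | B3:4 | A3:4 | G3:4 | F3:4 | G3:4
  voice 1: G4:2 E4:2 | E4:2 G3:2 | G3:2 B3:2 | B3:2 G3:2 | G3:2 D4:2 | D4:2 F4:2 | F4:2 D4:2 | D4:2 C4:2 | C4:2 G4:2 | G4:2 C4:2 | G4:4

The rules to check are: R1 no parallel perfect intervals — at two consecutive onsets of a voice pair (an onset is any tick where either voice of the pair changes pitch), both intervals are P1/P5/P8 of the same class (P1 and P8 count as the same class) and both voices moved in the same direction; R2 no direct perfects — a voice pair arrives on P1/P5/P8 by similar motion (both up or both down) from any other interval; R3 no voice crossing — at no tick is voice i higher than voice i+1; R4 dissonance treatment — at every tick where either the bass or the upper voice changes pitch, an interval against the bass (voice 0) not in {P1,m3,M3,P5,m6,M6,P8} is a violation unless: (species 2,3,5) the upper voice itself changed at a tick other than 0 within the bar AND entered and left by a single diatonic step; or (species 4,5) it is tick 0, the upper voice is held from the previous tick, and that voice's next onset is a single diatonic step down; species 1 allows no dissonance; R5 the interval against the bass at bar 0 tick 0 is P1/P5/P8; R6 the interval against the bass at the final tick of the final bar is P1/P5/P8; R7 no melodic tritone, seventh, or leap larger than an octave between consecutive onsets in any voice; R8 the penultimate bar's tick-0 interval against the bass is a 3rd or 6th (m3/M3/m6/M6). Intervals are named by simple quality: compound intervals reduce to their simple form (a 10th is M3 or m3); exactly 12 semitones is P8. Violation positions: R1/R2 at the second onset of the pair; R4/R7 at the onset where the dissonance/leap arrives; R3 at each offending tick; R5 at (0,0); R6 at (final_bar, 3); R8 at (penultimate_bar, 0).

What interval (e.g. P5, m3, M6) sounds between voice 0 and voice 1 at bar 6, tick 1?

TT

voice 0=B3 voice 1=F4 -> TT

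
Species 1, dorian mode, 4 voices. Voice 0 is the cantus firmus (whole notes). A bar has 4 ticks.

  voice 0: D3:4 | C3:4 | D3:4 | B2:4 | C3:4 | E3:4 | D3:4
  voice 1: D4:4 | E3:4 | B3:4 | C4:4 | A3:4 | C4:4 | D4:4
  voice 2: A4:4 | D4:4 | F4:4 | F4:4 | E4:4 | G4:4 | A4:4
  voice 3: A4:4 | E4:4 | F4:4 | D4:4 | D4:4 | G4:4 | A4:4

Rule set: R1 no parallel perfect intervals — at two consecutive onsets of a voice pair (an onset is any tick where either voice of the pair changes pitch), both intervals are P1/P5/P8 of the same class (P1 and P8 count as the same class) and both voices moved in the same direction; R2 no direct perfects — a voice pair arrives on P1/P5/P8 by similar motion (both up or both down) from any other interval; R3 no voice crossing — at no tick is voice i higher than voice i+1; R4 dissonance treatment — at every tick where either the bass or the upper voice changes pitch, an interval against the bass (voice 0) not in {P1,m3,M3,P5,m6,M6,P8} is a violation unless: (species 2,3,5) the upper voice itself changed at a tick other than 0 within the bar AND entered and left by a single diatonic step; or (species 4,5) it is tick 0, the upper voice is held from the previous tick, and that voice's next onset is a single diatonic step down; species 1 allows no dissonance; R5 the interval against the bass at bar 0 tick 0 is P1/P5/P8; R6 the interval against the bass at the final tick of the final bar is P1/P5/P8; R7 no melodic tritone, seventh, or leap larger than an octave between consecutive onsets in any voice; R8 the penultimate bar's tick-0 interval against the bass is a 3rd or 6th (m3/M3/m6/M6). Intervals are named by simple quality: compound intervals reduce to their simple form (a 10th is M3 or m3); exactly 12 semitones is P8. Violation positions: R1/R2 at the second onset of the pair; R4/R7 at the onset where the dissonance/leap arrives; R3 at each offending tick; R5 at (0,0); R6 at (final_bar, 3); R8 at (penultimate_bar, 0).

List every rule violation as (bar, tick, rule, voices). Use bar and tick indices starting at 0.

bar 0: v0=D3 v1=D4 v2=A4 v3=A4 downbeat P5
bar 1: v0=C3 v1=E3 v2=D4 v3=E4 downbeat M3
bar 2: v0=D3 v1=B3 v2=F4 v3=F4 downbeat m3
bar 3: v0=B2 v1=C4 v2=F4 v3=D4 downbeat m3
bar 4: v0=C3 v1=A3 v2=E4 v3=D4 downbeat M2
bar 5: v0=E3 v1=C4 v2=G4 v3=G4 downbeat m3
bar 6: v0=D3 v1=D4 v2=A4 v3=A4 downbeat P5
  -> R2 @ bar 1 tick 0 v(1, 3): D4/A4 P5 -> E3/E4 P8 similar
  -> R4 @ bar 1 tick 0 v(0, 2): C3/D4 M2 untreated
  -> R7 @ bar 1 tick 0 v(1,): D4->E3 leap 10st
  -> R2 @ bar 2 tick 0 v(2, 3): D4/E4 M2 -> F4/F4 P1 similar
  -> R3 @ bar 3 tick 0 v(2, 3): F4 above D4
  -> R4 @ bar 3 tick 0 v(0, 1): B2/C4 m2 untreated
  -> R4 @ bar 3 tick 0 v(0, 2): B2/F4 TT untreated
  -> R3 @ bar 3 tick 1 v(2, 3): F4 above D4
  -> R3 @ bar 3 tick 2 v(2, 3): F4 above D4
  -> R3 @ bar 3 tick 3 v(2, 3): F4 above D4
  -> R2 @ bar 4 tick 0 v(1, 2): C4/F4 P4 -> A3/E4 P5 similar
  -> R3 @ bar 4 tick 0 v(2, 3): E4 above D4
  -> R4 @ bar 4 tick 0 v(0, 3): C3/D4 M2 untreated
  -> R3 @ bar 4 tick 1 v(2, 3): E4 above D4
  -> R3 @ bar 4 tick 2 v(2, 3): E4 above D4
  -> R3 @ bar 4 tick 3 v(2, 3): E4 above D4
  -> R1 @ bar 5 tick 0 v(1, 2): A3/E4 P5 -> C4/G4 P5 similar
  -> R2 @ bar 5 tick 0 v(1, 3): A3/D4 P4 -> C4/G4 P5 similar
  -> R2 @ bar 5 tick 0 v(2, 3): E4/D4 M2 -> G4/G4 P1 similar
  -> R1 @ bar 6 tick 0 v(1, 2): C4/G4 P5 -> D4/A4 P5 similar
  -> R1 @ bar 6 tick 0 v(1, 3): C4/G4 P5 -> D4/A4 P5 similar
  -> R1 @ bar 6 tick 0 v(2, 3): G4/G4 P1 -> A4/A4 P1 similar

(1, 0, R2, (1, 3))
(1, 0, R4, (0, 2))
(1, 0, R7, (1,))
(2, 0, R2, (2, 3))
(3, 0, R3, (2, 3))
(3, 0, R4, (0, 1))
(3, 0, R4, (0, 2))
(3, 1, R3, (2, 3))
(3, 2, R3, (2, 3))
(3, 3, R3, (2, 3))
(4, 0, R2, (1, 2))
(4, 0, R3, (2, 3))
(4, 0, R4, (0, 3))
(4, 1, R3, (2, 3))
(4, 2, R3, (2, 3))
(4, 3, R3, (2, 3))
(5, 0, R1, (1, 2))
(5, 0, R2, (1, 3))
(5, 0, R2, (2, 3))
(6, 0, R1, (1, 2))
(6, 0, R1, (1, 3))
(6, 0, R1, (2, 3))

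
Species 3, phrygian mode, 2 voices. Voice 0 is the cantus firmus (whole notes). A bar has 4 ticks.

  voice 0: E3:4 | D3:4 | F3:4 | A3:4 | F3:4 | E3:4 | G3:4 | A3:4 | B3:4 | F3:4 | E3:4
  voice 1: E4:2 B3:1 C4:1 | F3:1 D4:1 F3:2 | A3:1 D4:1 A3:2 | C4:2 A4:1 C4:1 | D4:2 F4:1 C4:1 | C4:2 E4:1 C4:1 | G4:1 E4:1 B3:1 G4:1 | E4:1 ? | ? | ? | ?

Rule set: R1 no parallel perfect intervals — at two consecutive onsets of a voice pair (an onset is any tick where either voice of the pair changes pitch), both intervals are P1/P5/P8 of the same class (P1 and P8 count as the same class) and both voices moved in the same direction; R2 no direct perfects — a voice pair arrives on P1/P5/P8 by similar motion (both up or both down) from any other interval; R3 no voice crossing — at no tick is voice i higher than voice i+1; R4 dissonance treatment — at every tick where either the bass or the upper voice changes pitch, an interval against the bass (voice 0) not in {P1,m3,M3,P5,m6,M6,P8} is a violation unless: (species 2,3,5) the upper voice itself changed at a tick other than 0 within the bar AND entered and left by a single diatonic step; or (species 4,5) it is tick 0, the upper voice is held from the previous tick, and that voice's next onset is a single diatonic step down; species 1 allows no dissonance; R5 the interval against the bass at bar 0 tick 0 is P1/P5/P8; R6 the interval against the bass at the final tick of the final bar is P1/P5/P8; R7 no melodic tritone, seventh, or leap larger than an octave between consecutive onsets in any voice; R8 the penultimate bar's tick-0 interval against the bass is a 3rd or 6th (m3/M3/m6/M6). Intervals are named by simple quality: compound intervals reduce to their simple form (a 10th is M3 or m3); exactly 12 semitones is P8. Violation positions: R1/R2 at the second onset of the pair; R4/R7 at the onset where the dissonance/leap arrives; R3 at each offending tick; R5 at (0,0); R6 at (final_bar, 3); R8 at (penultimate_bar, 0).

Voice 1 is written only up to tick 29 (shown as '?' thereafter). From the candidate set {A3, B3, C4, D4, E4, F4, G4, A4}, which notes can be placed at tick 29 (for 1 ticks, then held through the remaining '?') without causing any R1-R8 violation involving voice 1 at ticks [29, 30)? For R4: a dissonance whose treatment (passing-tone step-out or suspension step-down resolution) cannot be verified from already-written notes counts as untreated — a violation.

A3: legal
B3: violates R4
C4: legal
D4: violates R4
E4: legal
F4: legal
G4: violates R4
A4: legal

{A3, A4, C4, E4, F4}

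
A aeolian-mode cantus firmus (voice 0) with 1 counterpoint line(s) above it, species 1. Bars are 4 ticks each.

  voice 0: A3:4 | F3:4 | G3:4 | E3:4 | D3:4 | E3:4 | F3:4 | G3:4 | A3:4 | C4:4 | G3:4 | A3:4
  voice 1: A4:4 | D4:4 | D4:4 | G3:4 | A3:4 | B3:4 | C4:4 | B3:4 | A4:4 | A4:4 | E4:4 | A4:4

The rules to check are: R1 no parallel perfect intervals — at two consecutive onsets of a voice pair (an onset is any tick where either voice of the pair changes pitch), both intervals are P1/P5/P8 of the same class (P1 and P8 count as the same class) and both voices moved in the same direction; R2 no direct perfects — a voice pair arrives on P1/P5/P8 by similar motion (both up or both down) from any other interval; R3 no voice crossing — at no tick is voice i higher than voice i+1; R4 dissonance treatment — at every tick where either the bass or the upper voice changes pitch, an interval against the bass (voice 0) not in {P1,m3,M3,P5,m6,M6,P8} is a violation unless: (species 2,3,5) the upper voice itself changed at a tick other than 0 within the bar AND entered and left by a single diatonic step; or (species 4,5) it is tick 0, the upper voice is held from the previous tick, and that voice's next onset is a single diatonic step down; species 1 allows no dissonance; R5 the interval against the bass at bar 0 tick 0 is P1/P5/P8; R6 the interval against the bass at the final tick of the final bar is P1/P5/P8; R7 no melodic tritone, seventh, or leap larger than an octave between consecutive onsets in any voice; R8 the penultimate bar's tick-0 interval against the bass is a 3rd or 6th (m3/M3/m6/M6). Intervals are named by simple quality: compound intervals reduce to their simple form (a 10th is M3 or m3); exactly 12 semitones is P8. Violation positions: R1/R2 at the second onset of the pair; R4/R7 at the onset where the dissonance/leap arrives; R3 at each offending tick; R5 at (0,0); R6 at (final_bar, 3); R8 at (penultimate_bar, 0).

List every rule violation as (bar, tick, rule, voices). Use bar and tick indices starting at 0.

bar 0: v0=A3 v1=A4 downbeat P8
bar 1: v0=F3 v1=D4 downbeat M6
bar 2: v0=G3 v1=D4 downbeat P5
bar 3: v0=E3 v1=G3 downbeat m3
bar 4: v0=D3 v1=A3 downbeat P5
bar 5: v0=E3 v1=B3 downbeat P5
bar 6: v0=F3 v1=C4 downbeat P5
bar 7: v0=G3 v1=B3 downbeat M3
bar 8: v0=A3 v1=A4 downbeat P8
bar 9: v0=C4 v1=A4 downbeat M6
bar 10: v0=G3 v1=E4 downbeat M6
bar 11: v0=A3 v1=A4 downbeat P8
  -> R1 @ bar 5 tick 0 v(0, 1): D3/A3 P5 -> E3/B3 P5 similar
  -> R1 @ bar 6 tick 0 v(0, 1): E3/B3 P5 -> F3/C4 P5 similar
  -> R2 @ bar 8 tick 0 v(0, 1): G3/B3 M3 -> A3/A4 P8 similar
  -> R7 @ bar 8 tick 0 v(1,): B3->A4 leap 10st
  -> R2 @ bar 11 tick 0 v(0, 1): G3/E4 M6 -> A3/A4 P8 similar

(5, 0, R1, (0, 1))
(6, 0, R1, (0, 1))
(8, 0, R2, (0, 1))
(8, 0, R7, (1,))
(11, 0, R2, (0, 1))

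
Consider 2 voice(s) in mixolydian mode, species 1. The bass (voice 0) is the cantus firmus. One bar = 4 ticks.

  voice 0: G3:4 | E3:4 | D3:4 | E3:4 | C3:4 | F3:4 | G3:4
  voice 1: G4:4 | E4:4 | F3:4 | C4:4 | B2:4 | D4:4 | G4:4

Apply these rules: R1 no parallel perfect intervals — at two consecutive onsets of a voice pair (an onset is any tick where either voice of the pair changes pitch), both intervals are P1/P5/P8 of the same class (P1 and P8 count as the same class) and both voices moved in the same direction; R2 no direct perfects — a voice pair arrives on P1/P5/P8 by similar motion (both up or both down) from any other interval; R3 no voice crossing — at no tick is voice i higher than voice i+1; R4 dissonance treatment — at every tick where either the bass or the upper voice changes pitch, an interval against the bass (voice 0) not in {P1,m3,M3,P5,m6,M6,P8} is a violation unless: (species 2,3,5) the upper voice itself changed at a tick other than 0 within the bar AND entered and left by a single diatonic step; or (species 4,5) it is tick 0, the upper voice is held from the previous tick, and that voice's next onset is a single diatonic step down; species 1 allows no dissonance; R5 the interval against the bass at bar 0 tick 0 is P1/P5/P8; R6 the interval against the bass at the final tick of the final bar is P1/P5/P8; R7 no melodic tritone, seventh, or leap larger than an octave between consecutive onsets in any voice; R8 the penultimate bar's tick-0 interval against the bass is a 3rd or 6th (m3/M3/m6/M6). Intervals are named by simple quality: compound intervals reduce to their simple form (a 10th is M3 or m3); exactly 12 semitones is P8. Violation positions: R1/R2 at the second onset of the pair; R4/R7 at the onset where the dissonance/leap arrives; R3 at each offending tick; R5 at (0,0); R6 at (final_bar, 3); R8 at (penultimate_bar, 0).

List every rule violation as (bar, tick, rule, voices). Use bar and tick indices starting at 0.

(1, 0, R1, (0, 1))
(2, 0, R7, (1,))
(4, 0, R3, (0, 1))
(4, 0, R4, (0, 1))
(4, 0, R7, (1,))
(4, 1, R3, (0, 1))
(4, 2, R3, (0, 1))
(4, 3, R3, (0, 1))
(5, 0, R7, (1,))
(6, 0, R2, (0, 1))

bar 0: v0=G3 v1=G4 downbeat P8
bar 1: v0=E3 v1=E4 downbeat P8
bar 2: v0=D3 v1=F3 downbeat m3
bar 3: v0=E3 v1=C4 downbeat m6
bar 4: v0=C3 v1=B2 downbeat m2
bar 5: v0=F3 v1=D4 downbeat M6
bar 6: v0=G3 v1=G4 downbeat P8
  -> R1 @ bar 1 tick 0 v(0, 1): G3/G4 P8 -> E3/E4 P8 similar
  -> R7 @ bar 2 tick 0 v(1,): E4->F3 leap 11st
  -> R3 @ bar 4 tick 0 v(0, 1): C3 above B2
  -> R4 @ bar 4 tick 0 v(0, 1): C3/B2 m2 untreated
  -> R7 @ bar 4 tick 0 v(1,): C4->B2 leap 13st
  -> R3 @ bar 4 tick 1 v(0, 1): C3 above B2
  -> R3 @ bar 4 tick 2 v(0, 1): C3 above B2
  -> R3 @ bar 4 tick 3 v(0, 1): C3 above B2
  -> R7 @ bar 5 tick 0 v(1,): B2->D4 leap 15st
  -> R2 @ bar 6 tick 0 v(0, 1): F3/D4 M6 -> G3/G4 P8 similar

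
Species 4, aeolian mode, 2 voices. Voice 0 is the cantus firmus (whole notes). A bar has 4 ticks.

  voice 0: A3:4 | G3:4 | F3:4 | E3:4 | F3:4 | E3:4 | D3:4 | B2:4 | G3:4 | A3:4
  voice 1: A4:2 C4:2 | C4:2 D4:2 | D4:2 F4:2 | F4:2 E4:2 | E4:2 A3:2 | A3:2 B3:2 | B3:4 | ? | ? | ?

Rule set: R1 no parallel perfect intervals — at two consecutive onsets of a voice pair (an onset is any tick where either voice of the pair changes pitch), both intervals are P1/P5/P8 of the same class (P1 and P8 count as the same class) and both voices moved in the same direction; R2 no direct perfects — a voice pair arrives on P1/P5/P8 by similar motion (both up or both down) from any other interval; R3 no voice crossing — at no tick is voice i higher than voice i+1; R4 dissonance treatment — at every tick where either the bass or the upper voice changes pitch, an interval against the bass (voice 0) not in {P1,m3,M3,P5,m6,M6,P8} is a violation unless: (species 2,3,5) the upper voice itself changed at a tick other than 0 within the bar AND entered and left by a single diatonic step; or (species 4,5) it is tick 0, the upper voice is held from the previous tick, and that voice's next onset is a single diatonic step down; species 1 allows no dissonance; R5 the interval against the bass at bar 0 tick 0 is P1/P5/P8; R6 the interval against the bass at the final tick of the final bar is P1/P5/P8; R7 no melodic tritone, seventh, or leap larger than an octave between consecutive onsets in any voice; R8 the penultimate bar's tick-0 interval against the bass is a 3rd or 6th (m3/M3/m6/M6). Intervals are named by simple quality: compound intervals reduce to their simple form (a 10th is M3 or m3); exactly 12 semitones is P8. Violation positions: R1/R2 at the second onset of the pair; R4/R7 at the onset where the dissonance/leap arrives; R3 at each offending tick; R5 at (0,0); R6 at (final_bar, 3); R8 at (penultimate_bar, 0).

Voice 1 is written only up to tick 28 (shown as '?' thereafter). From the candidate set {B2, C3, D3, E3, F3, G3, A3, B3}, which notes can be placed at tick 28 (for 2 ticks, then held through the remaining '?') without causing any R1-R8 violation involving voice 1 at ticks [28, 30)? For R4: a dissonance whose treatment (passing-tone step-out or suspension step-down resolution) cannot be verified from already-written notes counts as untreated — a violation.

B2: violates R2
C3: violates R4,R7
D3: legal
E3: violates R4
F3: violates R4,R7
G3: legal
A3: violates R4
B3: legal

{B3, D3, G3}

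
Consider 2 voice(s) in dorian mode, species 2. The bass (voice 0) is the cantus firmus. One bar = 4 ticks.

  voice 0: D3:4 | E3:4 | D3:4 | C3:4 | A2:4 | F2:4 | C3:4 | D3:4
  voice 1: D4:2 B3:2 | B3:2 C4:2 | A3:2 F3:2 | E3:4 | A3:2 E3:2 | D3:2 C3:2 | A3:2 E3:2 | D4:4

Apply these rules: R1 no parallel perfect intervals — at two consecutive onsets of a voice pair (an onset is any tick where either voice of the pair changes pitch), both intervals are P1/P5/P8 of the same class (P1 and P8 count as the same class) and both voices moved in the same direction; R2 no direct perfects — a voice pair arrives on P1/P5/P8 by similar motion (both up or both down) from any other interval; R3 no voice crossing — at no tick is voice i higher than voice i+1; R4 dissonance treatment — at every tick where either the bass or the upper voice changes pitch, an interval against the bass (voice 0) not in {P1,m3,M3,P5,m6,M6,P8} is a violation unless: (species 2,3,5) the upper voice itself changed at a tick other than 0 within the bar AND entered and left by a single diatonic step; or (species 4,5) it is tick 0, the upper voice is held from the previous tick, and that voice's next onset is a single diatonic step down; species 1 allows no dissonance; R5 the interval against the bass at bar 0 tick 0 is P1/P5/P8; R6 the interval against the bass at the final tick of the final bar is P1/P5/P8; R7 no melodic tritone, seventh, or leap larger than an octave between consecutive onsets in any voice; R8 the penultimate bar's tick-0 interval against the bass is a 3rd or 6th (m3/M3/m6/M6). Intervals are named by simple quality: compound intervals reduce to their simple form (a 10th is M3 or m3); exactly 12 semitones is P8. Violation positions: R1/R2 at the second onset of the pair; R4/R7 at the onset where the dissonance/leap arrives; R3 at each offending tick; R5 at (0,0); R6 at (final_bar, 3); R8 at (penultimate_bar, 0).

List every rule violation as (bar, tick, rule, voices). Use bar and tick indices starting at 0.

bar 0: v0=D3 v1=D4 downbeat P8
bar 1: v0=E3 v1=B3 downbeat P5
bar 2: v0=D3 v1=A3 downbeat P5
bar 3: v0=C3 v1=E3 downbeat M3
bar 4: v0=A2 v1=A3 downbeat P8
bar 5: v0=F2 v1=D3 downbeat M6
bar 6: v0=C3 v1=A3 downbeat M6
bar 7: v0=D3 v1=D4 downbeat P8
  -> R2 @ bar 2 tick 0 v(0, 1): E3/C4 m6 -> D3/A3 P5 similar
  -> R2 @ bar 7 tick 0 v(0, 1): C3/E3 M3 -> D3/D4 P8 similar
  -> R7 @ bar 7 tick 0 v(1,): E3->D4 leap 10st

(2, 0, R2, (0, 1))
(7, 0, R2, (0, 1))
(7, 0, R7, (1,))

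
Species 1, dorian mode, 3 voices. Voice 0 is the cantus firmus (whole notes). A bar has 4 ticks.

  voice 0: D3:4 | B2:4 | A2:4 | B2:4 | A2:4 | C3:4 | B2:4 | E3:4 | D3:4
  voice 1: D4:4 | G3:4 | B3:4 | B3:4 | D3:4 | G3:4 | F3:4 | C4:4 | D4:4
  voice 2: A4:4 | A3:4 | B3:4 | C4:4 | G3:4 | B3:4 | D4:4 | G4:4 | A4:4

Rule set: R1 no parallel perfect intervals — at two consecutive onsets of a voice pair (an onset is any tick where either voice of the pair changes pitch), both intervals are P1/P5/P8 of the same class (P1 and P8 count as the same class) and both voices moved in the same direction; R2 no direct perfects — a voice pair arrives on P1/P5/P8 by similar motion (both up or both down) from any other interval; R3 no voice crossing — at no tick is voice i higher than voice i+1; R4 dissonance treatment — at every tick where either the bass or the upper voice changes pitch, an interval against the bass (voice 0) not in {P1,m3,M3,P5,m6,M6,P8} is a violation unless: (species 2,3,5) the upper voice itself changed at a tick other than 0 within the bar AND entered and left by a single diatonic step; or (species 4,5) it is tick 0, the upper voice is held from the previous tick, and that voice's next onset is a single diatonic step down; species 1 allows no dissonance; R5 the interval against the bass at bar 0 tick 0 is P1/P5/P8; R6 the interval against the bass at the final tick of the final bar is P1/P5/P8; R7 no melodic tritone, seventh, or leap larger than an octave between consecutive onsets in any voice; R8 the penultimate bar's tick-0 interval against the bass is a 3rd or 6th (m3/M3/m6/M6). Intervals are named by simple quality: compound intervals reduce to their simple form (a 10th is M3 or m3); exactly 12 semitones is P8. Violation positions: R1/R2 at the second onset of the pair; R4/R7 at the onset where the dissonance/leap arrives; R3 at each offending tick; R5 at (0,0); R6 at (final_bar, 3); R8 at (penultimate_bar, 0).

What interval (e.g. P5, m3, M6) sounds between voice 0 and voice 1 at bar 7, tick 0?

m6

voice 0=E3 voice 1=C4 -> m6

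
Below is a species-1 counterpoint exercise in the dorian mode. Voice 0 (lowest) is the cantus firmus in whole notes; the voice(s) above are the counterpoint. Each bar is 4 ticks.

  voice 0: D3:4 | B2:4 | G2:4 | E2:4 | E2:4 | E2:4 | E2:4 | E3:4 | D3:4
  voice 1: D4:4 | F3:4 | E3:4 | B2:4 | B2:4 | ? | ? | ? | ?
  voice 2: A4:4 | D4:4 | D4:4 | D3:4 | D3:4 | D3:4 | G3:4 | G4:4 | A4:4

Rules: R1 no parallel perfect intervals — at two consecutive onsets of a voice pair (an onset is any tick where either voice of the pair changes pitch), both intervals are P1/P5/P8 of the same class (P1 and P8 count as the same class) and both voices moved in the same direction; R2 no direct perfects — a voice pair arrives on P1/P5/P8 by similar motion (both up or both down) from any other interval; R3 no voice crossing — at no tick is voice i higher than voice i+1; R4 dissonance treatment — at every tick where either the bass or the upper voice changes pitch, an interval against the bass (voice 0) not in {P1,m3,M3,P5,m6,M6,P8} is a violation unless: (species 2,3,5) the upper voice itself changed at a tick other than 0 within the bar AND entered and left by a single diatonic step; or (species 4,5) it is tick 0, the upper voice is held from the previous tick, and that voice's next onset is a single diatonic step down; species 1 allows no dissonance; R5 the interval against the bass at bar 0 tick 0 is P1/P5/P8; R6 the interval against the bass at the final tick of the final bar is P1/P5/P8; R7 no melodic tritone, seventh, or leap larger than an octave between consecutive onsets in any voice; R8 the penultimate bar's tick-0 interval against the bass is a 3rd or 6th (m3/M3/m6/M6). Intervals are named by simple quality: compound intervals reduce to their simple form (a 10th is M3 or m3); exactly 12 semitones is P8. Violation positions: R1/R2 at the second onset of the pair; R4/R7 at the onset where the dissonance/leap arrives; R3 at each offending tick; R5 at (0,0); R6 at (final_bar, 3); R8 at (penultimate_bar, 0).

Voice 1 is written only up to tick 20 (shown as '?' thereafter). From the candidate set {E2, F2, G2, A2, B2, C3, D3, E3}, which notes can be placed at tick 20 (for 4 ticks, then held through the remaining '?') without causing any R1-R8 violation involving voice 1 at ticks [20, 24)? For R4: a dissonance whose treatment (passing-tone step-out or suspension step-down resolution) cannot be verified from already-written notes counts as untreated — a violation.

{B2, C3, E2, G2}

E2: legal
F2: violates R4,R7
G2: legal
A2: violates R4
B2: legal
C3: legal
D3: violates R4
E3: violates R3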